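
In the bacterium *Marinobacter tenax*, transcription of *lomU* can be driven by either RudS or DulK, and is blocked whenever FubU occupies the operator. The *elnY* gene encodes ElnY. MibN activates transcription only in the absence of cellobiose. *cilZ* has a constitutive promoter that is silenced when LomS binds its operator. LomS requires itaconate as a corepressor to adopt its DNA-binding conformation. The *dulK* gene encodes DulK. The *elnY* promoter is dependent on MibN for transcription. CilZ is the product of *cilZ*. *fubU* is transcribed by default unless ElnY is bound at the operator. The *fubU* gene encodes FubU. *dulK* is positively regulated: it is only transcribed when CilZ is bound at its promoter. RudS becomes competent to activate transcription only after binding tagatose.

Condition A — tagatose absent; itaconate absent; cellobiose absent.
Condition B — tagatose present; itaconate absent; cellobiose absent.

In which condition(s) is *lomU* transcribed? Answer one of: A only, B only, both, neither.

both

Condition A:
Tagatose is absent, so RudS is inactive.
Itaconate is absent, so LomS is inactive.
With no repressor bound, *cilZ* is transcribed.
So CilZ is produced and active.
No repressor is bound and CilZ is active, so *dulK* is transcribed.
So DulK is produced and active.
Cellobiose is absent, so MibN is active.
No repressor is bound and MibN is active, so *elnY* is transcribed.
So ElnY is produced and active.
With repressor ElnY bound, *fubU* is not transcribed.
So FubU is not produced.
Activator DulK is present, so *lomU* is transcribed.
→ *lomU* is ON in A.
Condition B:
Tagatose is present, so RudS is active.
Itaconate is absent, so LomS is inactive.
With no repressor bound, *cilZ* is transcribed.
So CilZ is produced and active.
No repressor is bound and CilZ is active, so *dulK* is transcribed.
So DulK is produced and active.
Cellobiose is absent, so MibN is active.
No repressor is bound and MibN is active, so *elnY* is transcribed.
So ElnY is produced and active.
With repressor ElnY bound, *fubU* is not transcribed.
So FubU is not produced.
Activator RudS is present, so *lomU* is transcribed.
→ *lomU* is ON in B.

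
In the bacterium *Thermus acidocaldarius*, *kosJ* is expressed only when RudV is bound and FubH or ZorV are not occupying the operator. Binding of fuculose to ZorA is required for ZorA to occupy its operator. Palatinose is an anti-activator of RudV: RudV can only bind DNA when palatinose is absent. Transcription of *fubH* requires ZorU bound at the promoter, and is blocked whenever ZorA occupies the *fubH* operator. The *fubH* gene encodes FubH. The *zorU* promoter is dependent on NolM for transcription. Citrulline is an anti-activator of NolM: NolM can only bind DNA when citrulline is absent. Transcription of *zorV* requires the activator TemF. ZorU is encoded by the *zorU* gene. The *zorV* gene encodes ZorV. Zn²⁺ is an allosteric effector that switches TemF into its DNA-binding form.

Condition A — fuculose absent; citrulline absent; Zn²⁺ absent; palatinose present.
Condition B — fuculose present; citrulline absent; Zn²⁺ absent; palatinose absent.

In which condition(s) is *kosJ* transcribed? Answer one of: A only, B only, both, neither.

B only

Condition A:
Fuculose is absent, so ZorA is inactive.
Citrulline is absent, so NolM is active.
No repressor is bound and NolM is active, so *zorU* is transcribed.
So ZorU is produced and active.
No repressor is bound and ZorU is active, so *fubH* is transcribed.
So FubH is produced and active.
Zn²⁺ is absent, so TemF is inactive.
Required activator TemF is absent, so *zorV* is not transcribed.
So ZorV is not produced.
Palatinose is present, so RudV is inactive.
With repressor FubH bound, *kosJ* is not transcribed.
→ *kosJ* is OFF in A.
Condition B:
Fuculose is present, so ZorA is active.
Citrulline is absent, so NolM is active.
No repressor is bound and NolM is active, so *zorU* is transcribed.
So ZorU is produced and active.
With repressor ZorA bound, *fubH* is not transcribed.
So FubH is not produced.
Zn²⁺ is absent, so TemF is inactive.
Required activator TemF is absent, so *zorV* is not transcribed.
So ZorV is not produced.
Palatinose is absent, so RudV is active.
No repressor is bound and RudV is active, so *kosJ* is transcribed.
→ *kosJ* is ON in B.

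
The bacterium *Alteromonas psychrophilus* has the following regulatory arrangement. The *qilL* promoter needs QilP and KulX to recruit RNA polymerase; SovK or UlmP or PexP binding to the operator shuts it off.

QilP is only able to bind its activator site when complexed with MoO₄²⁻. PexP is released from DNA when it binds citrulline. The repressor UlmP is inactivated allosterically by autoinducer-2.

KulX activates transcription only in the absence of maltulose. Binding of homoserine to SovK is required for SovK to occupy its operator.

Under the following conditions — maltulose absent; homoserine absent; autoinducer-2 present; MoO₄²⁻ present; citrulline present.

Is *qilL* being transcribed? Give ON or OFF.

MoO₄²⁻ is present, so QilP is active.
Maltulose is absent, so KulX is active.
Homoserine is absent, so SovK is inactive.
Autoinducer-2 is present, so UlmP is inactive.
Citrulline is present, so PexP is inactive.
No repressor is bound and QilP and KulX are active, so *qilL* is transcribed.

ON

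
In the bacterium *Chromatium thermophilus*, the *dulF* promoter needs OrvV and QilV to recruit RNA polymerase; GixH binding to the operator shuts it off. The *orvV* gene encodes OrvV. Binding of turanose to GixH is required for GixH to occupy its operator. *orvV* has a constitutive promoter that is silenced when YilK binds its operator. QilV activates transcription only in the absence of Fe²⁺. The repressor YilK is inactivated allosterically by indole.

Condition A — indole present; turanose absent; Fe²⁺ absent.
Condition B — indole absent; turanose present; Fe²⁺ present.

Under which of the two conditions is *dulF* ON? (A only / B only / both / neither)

A only

Condition A:
Indole is present, so YilK is inactive.
With no repressor bound, *orvV* is transcribed.
So OrvV is produced and active.
Turanose is absent, so GixH is inactive.
Fe²⁺ is absent, so QilV is active.
No repressor is bound and OrvV and QilV are active, so *dulF* is transcribed.
→ *dulF* is ON in A.
Condition B:
Indole is absent, so YilK is active.
With repressor YilK bound, *orvV* is not transcribed.
So OrvV is not produced.
Turanose is present, so GixH is active.
Fe²⁺ is present, so QilV is inactive.
With repressor GixH bound, *dulF* is not transcribed.
→ *dulF* is OFF in B.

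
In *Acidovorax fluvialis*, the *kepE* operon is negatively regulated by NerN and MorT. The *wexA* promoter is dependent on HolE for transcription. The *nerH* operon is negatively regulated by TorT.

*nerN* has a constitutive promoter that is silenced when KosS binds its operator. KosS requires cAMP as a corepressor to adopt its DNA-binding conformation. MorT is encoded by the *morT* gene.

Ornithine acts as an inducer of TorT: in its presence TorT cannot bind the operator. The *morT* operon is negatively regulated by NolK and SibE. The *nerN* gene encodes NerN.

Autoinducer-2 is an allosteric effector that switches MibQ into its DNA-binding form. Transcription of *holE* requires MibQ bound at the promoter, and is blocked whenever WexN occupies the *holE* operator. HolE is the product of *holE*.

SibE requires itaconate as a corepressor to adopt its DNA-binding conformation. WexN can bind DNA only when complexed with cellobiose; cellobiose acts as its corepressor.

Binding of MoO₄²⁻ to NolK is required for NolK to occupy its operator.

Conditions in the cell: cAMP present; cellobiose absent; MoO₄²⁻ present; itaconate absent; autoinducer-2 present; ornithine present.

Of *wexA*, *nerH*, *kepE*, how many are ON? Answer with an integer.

3

Cellobiose is absent, so WexN is inactive.
Autoinducer-2 is present, so MibQ is active.
No repressor is bound and MibQ is active, so *holE* is transcribed.
So HolE is produced and active.
No repressor is bound and HolE is active, so *wexA* is transcribed.
→ *wexA* is ON.
Ornithine is present, so TorT is inactive.
With no repressor bound, *nerH* is transcribed.
→ *nerH* is ON.
cAMP is present, so KosS is active.
With repressor KosS bound, *nerN* is not transcribed.
So NerN is not produced.
MoO₄²⁻ is present, so NolK is active.
Itaconate is absent, so SibE is inactive.
With repressor NolK bound, *morT* is not transcribed.
So MorT is not produced.
With no repressor bound, *kepE* is transcribed.
→ *kepE* is ON.
3 of the 3 genes are transcribed.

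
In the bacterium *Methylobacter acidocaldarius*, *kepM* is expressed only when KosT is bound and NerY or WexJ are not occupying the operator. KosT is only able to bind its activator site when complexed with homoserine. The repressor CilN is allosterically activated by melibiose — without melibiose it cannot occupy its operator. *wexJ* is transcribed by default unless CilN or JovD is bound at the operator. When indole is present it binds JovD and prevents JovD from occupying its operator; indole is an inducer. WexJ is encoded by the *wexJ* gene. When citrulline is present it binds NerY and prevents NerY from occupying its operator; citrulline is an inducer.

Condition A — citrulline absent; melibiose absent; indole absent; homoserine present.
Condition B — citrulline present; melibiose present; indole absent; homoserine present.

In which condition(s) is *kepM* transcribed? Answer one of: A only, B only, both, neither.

Condition A:
Citrulline is absent, so NerY is active.
Melibiose is absent, so CilN is inactive.
Indole is absent, so JovD is active.
With repressor JovD bound, *wexJ* is not transcribed.
So WexJ is not produced.
Homoserine is present, so KosT is active.
With repressor NerY bound, *kepM* is not transcribed.
→ *kepM* is OFF in A.
Condition B:
Citrulline is present, so NerY is inactive.
Melibiose is present, so CilN is active.
Indole is absent, so JovD is active.
With repressor CilN bound, *wexJ* is not transcribed.
So WexJ is not produced.
Homoserine is present, so KosT is active.
No repressor is bound and KosT is active, so *kepM* is transcribed.
→ *kepM* is ON in B.

B only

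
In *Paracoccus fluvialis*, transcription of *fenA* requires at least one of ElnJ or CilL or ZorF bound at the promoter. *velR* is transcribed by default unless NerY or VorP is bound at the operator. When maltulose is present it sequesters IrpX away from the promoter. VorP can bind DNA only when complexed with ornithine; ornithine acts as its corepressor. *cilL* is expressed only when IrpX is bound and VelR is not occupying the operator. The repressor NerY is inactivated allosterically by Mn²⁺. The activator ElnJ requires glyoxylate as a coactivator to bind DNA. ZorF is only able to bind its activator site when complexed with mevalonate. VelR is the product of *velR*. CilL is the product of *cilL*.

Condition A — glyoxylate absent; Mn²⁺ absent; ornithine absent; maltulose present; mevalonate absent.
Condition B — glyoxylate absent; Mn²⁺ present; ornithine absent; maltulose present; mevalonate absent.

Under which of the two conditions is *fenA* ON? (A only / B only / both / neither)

neither

Condition A:
Glyoxylate is absent, so ElnJ is inactive.
Mn²⁺ is absent, so NerY is active.
Ornithine is absent, so VorP is inactive.
With repressor NerY bound, *velR* is not transcribed.
So VelR is not produced.
Maltulose is present, so IrpX is inactive.
Required activator IrpX is absent, so *cilL* is not transcribed.
So CilL is not produced.
Mevalonate is absent, so ZorF is inactive.
No activator is available at the *fenA* promoter, so *fenA* is not transcribed.
→ *fenA* is OFF in A.
Condition B:
Glyoxylate is absent, so ElnJ is inactive.
Mn²⁺ is present, so NerY is inactive.
Ornithine is absent, so VorP is inactive.
With no repressor bound, *velR* is transcribed.
So VelR is produced and active.
Maltulose is present, so IrpX is inactive.
With repressor VelR bound, *cilL* is not transcribed.
So CilL is not produced.
Mevalonate is absent, so ZorF is inactive.
No activator is available at the *fenA* promoter, so *fenA* is not transcribed.
→ *fenA* is OFF in B.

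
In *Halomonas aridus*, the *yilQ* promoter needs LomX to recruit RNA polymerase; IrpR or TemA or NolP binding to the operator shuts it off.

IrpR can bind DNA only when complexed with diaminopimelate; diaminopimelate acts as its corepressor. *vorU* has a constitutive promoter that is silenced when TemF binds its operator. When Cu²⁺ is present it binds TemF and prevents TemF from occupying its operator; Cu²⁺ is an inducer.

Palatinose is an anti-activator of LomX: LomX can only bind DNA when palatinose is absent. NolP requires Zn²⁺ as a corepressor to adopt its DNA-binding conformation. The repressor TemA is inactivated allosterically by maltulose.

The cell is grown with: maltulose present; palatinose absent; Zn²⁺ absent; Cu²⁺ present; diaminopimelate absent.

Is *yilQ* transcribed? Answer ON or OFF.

Diaminopimelate is absent, so IrpR is inactive.
Maltulose is present, so TemA is inactive.
Zn²⁺ is absent, so NolP is inactive.
Palatinose is absent, so LomX is active.
No repressor is bound and LomX is active, so *yilQ* is transcribed.

ON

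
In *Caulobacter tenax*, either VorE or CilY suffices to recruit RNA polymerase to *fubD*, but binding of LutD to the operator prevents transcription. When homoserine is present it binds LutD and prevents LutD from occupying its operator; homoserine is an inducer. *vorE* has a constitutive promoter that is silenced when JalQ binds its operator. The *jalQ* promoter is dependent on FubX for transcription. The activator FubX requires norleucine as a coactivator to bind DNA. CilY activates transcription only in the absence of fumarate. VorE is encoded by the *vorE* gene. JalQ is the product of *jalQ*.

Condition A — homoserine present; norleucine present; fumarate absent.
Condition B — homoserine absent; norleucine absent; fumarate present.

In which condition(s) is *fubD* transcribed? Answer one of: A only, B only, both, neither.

A only

Condition A:
Homoserine is present, so LutD is inactive.
Norleucine is present, so FubX is active.
No repressor is bound and FubX is active, so *jalQ* is transcribed.
So JalQ is produced and active.
With repressor JalQ bound, *vorE* is not transcribed.
So VorE is not produced.
Fumarate is absent, so CilY is active.
Activator CilY is present, so *fubD* is transcribed.
→ *fubD* is ON in A.
Condition B:
Homoserine is absent, so LutD is active.
Norleucine is absent, so FubX is inactive.
Required activator FubX is absent, so *jalQ* is not transcribed.
So JalQ is not produced.
With no repressor bound, *vorE* is transcribed.
So VorE is produced and active.
Fumarate is present, so CilY is inactive.
With repressor LutD bound, *fubD* is not transcribed.
→ *fubD* is OFF in B.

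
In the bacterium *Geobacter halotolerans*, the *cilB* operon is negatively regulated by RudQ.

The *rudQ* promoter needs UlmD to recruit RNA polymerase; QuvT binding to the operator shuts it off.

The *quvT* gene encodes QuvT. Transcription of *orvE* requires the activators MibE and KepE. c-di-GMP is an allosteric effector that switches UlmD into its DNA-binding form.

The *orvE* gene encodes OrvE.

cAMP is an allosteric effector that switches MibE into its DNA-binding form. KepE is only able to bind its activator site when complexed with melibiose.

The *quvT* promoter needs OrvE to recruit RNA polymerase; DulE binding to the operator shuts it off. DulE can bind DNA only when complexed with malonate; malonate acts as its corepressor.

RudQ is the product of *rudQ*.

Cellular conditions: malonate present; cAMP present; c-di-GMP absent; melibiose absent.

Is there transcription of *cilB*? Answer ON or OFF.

ON

cAMP is present, so MibE is active.
Melibiose is absent, so KepE is inactive.
Required activator KepE is absent, so *orvE* is not transcribed.
So OrvE is not produced.
Malonate is present, so DulE is active.
With repressor DulE bound, *quvT* is not transcribed.
So QuvT is not produced.
c-di-GMP is absent, so UlmD is inactive.
Required activator UlmD is absent, so *rudQ* is not transcribed.
So RudQ is not produced.
With no repressor bound, *cilB* is transcribed.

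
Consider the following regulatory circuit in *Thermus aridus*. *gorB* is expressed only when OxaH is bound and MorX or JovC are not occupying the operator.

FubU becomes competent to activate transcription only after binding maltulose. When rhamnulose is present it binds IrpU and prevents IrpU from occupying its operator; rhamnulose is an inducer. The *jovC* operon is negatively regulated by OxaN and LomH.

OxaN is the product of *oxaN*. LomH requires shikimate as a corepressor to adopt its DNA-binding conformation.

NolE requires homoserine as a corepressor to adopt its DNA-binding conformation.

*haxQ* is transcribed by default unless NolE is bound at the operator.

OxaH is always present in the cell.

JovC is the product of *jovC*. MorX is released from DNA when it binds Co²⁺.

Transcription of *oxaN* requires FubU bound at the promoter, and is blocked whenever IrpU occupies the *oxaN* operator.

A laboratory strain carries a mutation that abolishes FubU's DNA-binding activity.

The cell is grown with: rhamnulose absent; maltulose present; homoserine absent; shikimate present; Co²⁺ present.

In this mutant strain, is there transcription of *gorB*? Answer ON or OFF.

ON

Co²⁺ is present, so MorX is inactive.
Rhamnulose is absent, so IrpU is active.
FubU is non-functional in this strain, so it has no effect.
With repressor IrpU bound, *oxaN* is not transcribed.
So OxaN is not produced.
Shikimate is present, so LomH is active.
With repressor LomH bound, *jovC* is not transcribed.
So JovC is not produced.
OxaH is produced constitutively and is active.
No repressor is bound and OxaH is active, so *gorB* is transcribed.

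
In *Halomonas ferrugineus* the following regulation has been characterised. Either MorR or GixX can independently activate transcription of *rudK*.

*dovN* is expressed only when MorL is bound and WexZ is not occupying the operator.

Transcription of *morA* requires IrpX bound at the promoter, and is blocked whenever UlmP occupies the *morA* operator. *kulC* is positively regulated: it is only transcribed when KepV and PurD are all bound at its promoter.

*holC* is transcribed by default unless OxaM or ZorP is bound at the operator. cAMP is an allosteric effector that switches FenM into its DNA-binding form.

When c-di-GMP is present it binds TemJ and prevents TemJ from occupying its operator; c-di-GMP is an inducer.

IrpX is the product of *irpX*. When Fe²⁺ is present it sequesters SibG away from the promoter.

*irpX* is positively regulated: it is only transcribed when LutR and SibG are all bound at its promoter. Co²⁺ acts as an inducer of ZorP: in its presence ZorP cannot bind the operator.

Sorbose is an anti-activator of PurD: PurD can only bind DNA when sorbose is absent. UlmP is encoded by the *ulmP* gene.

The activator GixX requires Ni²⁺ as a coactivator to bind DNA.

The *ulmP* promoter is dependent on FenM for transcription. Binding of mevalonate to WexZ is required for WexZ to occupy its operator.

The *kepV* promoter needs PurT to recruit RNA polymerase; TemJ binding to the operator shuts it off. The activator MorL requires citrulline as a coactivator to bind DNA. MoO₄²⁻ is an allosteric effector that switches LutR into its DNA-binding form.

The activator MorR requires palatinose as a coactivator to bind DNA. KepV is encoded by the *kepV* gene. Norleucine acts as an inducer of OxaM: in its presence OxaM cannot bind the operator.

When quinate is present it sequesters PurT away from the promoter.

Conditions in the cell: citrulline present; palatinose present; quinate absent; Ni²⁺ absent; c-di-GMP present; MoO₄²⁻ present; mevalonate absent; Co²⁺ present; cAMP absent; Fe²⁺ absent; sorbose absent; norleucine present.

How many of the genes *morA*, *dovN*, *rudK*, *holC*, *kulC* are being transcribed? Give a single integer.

cAMP is absent, so FenM is inactive.
Required activator FenM is absent, so *ulmP* is not transcribed.
So UlmP is not produced.
MoO₄²⁻ is present, so LutR is active.
Fe²⁺ is absent, so SibG is active.
No repressor is bound and LutR and SibG are active, so *irpX* is transcribed.
So IrpX is produced and active.
No repressor is bound and IrpX is active, so *morA* is transcribed.
→ *morA* is ON.
Citrulline is present, so MorL is active.
Mevalonate is absent, so WexZ is inactive.
No repressor is bound and MorL is active, so *dovN* is transcribed.
→ *dovN* is ON.
Palatinose is present, so MorR is active.
Ni²⁺ is absent, so GixX is inactive.
Activator MorR is present, so *rudK* is transcribed.
→ *rudK* is ON.
Norleucine is present, so OxaM is inactive.
Co²⁺ is present, so ZorP is inactive.
With no repressor bound, *holC* is transcribed.
→ *holC* is ON.
c-di-GMP is present, so TemJ is inactive.
Quinate is absent, so PurT is active.
No repressor is bound and PurT is active, so *kepV* is transcribed.
So KepV is produced and active.
Sorbose is absent, so PurD is active.
No repressor is bound and KepV and PurD are active, so *kulC* is transcribed.
→ *kulC* is ON.
5 of the 5 genes are transcribed.

5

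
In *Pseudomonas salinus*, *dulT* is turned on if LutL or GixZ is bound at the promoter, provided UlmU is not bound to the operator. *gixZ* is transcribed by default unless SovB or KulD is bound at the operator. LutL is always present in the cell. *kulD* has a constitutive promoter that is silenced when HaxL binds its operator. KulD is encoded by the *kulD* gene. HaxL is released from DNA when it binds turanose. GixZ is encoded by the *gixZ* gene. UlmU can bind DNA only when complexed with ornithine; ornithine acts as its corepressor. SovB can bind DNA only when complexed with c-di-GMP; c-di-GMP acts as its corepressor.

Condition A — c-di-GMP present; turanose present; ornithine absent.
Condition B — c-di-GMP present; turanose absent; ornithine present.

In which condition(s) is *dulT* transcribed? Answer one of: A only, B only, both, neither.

A only

Condition A:
LutL is produced constitutively and is active.
c-di-GMP is present, so SovB is active.
Turanose is present, so HaxL is inactive.
With no repressor bound, *kulD* is transcribed.
So KulD is produced and active.
With repressor SovB bound, *gixZ* is not transcribed.
So GixZ is not produced.
Ornithine is absent, so UlmU is inactive.
Activator LutL is present, so *dulT* is transcribed.
→ *dulT* is ON in A.
Condition B:
LutL is produced constitutively and is active.
c-di-GMP is present, so SovB is active.
Turanose is absent, so HaxL is active.
With repressor HaxL bound, *kulD* is not transcribed.
So KulD is not produced.
With repressor SovB bound, *gixZ* is not transcribed.
So GixZ is not produced.
Ornithine is present, so UlmU is active.
With repressor UlmU bound, *dulT* is not transcribed.
→ *dulT* is OFF in B.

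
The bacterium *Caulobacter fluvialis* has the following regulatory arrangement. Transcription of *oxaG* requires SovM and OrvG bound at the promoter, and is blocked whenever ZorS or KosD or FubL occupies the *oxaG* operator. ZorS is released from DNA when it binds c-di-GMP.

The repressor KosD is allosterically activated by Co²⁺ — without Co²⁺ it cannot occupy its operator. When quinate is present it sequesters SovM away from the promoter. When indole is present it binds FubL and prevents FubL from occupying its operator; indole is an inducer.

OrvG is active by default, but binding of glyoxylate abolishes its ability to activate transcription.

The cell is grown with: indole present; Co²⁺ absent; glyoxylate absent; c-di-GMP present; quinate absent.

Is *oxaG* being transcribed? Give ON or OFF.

Quinate is absent, so SovM is active.
c-di-GMP is present, so ZorS is inactive.
Co²⁺ is absent, so KosD is inactive.
Glyoxylate is absent, so OrvG is active.
Indole is present, so FubL is inactive.
No repressor is bound and SovM and OrvG are active, so *oxaG* is transcribed.

ON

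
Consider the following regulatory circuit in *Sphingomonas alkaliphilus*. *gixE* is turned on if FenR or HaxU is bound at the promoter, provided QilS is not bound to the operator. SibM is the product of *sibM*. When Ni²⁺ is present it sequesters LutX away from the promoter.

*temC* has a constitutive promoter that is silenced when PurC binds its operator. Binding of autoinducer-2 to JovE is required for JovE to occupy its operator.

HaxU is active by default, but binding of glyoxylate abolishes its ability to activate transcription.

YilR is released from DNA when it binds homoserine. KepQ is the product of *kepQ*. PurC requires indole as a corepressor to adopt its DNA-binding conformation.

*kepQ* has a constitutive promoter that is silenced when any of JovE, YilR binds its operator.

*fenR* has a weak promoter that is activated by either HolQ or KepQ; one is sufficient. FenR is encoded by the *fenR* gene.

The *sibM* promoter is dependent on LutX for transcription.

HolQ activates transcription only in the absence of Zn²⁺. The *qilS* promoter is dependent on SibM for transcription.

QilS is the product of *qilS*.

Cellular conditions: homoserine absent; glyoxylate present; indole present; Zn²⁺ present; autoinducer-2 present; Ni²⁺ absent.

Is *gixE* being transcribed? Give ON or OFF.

OFF

Zn²⁺ is present, so HolQ is inactive.
Autoinducer-2 is present, so JovE is active.
Homoserine is absent, so YilR is active.
With repressor JovE bound, *kepQ* is not transcribed.
So KepQ is not produced.
No activator is available at the *fenR* promoter, so *fenR* is not transcribed.
So FenR is not produced.
Glyoxylate is present, so HaxU is inactive.
Ni²⁺ is absent, so LutX is active.
No repressor is bound and LutX is active, so *sibM* is transcribed.
So SibM is produced and active.
No repressor is bound and SibM is active, so *qilS* is transcribed.
So QilS is produced and active.
With repressor QilS bound, *gixE* is not transcribed.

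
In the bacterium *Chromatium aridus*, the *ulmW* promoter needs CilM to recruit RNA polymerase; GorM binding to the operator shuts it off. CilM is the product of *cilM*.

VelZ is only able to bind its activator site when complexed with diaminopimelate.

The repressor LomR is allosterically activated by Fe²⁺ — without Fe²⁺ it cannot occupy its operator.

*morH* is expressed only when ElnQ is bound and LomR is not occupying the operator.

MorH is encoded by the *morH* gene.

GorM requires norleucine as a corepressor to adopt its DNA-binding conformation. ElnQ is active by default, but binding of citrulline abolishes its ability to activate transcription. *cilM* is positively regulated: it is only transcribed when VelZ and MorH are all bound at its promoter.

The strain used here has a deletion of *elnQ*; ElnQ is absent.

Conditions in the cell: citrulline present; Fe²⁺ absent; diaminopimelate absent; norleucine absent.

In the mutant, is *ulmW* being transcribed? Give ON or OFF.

Norleucine is absent, so GorM is inactive.
Diaminopimelate is absent, so VelZ is inactive.
ElnQ is non-functional in this strain, so it has no effect.
Fe²⁺ is absent, so LomR is inactive.
Required activator ElnQ is absent, so *morH* is not transcribed.
So MorH is not produced.
Required activator VelZ is absent, so *cilM* is not transcribed.
So CilM is not produced.
Required activator CilM is absent, so *ulmW* is not transcribed.

OFF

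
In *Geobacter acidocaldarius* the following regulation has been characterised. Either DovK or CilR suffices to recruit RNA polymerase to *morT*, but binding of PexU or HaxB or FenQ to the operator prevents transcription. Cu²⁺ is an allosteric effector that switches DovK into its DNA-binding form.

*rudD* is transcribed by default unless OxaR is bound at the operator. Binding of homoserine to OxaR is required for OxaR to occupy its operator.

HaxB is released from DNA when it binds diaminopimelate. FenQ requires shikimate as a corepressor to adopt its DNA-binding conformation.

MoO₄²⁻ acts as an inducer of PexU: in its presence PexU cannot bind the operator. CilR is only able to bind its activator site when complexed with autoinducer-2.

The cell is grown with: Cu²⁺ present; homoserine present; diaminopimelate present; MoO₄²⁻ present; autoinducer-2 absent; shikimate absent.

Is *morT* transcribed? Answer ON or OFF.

MoO₄²⁻ is present, so PexU is inactive.
Cu²⁺ is present, so DovK is active.
Autoinducer-2 is absent, so CilR is inactive.
Diaminopimelate is present, so HaxB is inactive.
Shikimate is absent, so FenQ is inactive.
Activator DovK is present, so *morT* is transcribed.

ON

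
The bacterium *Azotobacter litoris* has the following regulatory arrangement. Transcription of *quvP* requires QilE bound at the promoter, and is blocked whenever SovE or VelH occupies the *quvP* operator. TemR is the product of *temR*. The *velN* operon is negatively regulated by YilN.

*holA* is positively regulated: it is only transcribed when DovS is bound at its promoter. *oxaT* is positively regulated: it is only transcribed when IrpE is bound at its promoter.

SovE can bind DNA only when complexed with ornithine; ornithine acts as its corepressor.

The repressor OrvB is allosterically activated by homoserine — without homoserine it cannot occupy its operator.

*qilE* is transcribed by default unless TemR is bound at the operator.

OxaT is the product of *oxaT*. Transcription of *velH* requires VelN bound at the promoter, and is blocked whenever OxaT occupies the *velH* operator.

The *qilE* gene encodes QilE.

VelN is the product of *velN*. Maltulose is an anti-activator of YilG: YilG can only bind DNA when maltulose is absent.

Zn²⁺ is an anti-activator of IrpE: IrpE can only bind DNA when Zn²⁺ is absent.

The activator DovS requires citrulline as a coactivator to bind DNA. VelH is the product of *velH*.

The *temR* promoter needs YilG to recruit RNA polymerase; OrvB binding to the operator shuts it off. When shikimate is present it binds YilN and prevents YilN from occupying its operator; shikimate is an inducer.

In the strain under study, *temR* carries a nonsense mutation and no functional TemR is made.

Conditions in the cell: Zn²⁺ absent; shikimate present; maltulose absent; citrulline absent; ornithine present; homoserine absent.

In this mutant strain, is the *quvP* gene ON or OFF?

Ornithine is present, so SovE is active.
TemR is non-functional in this strain, so it has no effect.
With no repressor bound, *qilE* is transcribed.
So QilE is produced and active.
Zn²⁺ is absent, so IrpE is active.
No repressor is bound and IrpE is active, so *oxaT* is transcribed.
So OxaT is produced and active.
Shikimate is present, so YilN is inactive.
With no repressor bound, *velN* is transcribed.
So VelN is produced and active.
With repressor OxaT bound, *velH* is not transcribed.
So VelH is not produced.
With repressor SovE bound, *quvP* is not transcribed.

OFF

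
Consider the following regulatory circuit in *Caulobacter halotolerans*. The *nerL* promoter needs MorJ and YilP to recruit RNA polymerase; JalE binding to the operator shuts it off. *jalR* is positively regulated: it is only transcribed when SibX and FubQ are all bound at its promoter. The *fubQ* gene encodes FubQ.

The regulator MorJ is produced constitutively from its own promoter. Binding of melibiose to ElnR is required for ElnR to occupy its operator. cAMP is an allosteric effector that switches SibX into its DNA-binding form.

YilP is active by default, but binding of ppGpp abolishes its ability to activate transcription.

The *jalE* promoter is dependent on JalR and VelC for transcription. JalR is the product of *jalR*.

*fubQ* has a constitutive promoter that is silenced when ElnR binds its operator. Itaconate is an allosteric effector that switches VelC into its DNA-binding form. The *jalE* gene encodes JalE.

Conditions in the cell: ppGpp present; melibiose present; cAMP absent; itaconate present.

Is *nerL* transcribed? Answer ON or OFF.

OFF

MorJ is produced constitutively and is active.
cAMP is absent, so SibX is inactive.
Melibiose is present, so ElnR is active.
With repressor ElnR bound, *fubQ* is not transcribed.
So FubQ is not produced.
Required activator SibX is absent, so *jalR* is not transcribed.
So JalR is not produced.
Itaconate is present, so VelC is active.
Required activator JalR is absent, so *jalE* is not transcribed.
So JalE is not produced.
ppGpp is present, so YilP is inactive.
Required activator YilP is absent, so *nerL* is not transcribed.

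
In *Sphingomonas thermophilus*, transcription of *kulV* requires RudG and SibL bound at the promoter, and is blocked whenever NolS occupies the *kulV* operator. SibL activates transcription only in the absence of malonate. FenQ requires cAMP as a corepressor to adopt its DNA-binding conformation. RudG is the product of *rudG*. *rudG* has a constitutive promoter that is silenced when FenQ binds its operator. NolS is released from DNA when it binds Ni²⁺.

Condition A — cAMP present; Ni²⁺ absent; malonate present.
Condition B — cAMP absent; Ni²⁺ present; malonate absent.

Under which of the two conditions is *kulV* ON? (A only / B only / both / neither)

B only

Condition A:
cAMP is present, so FenQ is active.
With repressor FenQ bound, *rudG* is not transcribed.
So RudG is not produced.
Ni²⁺ is absent, so NolS is active.
Malonate is present, so SibL is inactive.
With repressor NolS bound, *kulV* is not transcribed.
→ *kulV* is OFF in A.
Condition B:
cAMP is absent, so FenQ is inactive.
With no repressor bound, *rudG* is transcribed.
So RudG is produced and active.
Ni²⁺ is present, so NolS is inactive.
Malonate is absent, so SibL is active.
No repressor is bound and RudG and SibL are active, so *kulV* is transcribed.
→ *kulV* is ON in B.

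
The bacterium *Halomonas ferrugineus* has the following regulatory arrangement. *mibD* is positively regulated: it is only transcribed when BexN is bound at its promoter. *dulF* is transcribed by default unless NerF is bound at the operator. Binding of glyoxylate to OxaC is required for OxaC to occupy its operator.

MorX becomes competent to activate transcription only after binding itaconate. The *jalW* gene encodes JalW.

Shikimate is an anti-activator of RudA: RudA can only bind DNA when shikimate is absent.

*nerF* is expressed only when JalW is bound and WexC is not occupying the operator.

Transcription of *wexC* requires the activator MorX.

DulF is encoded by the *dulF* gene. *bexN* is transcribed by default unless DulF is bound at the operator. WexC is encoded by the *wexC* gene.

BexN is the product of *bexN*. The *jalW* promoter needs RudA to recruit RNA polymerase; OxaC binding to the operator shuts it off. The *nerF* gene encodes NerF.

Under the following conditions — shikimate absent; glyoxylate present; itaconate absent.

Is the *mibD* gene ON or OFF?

Shikimate is absent, so RudA is active.
Glyoxylate is present, so OxaC is active.
With repressor OxaC bound, *jalW* is not transcribed.
So JalW is not produced.
Itaconate is absent, so MorX is inactive.
Required activator MorX is absent, so *wexC* is not transcribed.
So WexC is not produced.
Required activator JalW is absent, so *nerF* is not transcribed.
So NerF is not produced.
With no repressor bound, *dulF* is transcribed.
So DulF is produced and active.
With repressor DulF bound, *bexN* is not transcribed.
So BexN is not produced.
Required activator BexN is absent, so *mibD* is not transcribed.

OFF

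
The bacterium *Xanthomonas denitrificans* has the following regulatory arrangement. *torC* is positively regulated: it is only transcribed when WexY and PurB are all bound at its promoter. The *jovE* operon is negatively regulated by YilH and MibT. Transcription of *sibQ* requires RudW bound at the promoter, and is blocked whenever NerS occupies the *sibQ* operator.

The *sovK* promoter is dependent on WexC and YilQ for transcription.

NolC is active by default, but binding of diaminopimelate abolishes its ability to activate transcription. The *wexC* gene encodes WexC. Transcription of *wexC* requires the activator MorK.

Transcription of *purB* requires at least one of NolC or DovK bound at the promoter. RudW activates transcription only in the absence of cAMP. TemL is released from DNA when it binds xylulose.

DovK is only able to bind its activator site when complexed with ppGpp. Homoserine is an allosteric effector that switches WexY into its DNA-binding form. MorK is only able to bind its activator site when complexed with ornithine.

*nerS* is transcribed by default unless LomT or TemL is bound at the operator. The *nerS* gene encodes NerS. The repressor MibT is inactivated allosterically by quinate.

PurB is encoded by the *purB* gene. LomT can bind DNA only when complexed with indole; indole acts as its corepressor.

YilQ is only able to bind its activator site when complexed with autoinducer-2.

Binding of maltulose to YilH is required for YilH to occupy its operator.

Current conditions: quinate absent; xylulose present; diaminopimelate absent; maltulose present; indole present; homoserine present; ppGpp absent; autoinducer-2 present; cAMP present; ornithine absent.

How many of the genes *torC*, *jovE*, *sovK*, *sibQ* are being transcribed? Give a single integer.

Homoserine is present, so WexY is active.
Diaminopimelate is absent, so NolC is active.
ppGpp is absent, so DovK is inactive.
Activator NolC is present, so *purB* is transcribed.
So PurB is produced and active.
No repressor is bound and WexY and PurB are active, so *torC* is transcribed.
→ *torC* is ON.
Maltulose is present, so YilH is active.
Quinate is absent, so MibT is active.
With repressor YilH bound, *jovE* is not transcribed.
→ *jovE* is OFF.
Ornithine is absent, so MorK is inactive.
Required activator MorK is absent, so *wexC* is not transcribed.
So WexC is not produced.
Autoinducer-2 is present, so YilQ is active.
Required activator WexC is absent, so *sovK* is not transcribed.
→ *sovK* is OFF.
cAMP is present, so RudW is inactive.
Indole is present, so LomT is active.
Xylulose is present, so TemL is inactive.
With repressor LomT bound, *nerS* is not transcribed.
So NerS is not produced.
Required activator RudW is absent, so *sibQ* is not transcribed.
→ *sibQ* is OFF.
1 of the 4 genes is transcribed.

1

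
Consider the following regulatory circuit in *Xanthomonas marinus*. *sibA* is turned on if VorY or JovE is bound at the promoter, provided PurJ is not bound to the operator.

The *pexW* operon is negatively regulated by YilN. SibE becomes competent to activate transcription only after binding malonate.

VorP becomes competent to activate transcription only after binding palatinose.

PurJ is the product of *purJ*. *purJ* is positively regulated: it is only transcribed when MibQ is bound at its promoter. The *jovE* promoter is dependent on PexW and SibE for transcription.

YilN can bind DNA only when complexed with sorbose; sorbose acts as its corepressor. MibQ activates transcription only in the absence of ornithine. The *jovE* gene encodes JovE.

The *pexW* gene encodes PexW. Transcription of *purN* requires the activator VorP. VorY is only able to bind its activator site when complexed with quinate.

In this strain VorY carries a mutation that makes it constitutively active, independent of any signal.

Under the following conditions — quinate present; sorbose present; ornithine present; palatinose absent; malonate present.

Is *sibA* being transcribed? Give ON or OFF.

ON

Ornithine is present, so MibQ is inactive.
Required activator MibQ is absent, so *purJ* is not transcribed.
So PurJ is not produced.
VorY is constitutively active in this strain.
Sorbose is present, so YilN is active.
With repressor YilN bound, *pexW* is not transcribed.
So PexW is not produced.
Malonate is present, so SibE is active.
Required activator PexW is absent, so *jovE* is not transcribed.
So JovE is not produced.
Activator VorY is present, so *sibA* is transcribed.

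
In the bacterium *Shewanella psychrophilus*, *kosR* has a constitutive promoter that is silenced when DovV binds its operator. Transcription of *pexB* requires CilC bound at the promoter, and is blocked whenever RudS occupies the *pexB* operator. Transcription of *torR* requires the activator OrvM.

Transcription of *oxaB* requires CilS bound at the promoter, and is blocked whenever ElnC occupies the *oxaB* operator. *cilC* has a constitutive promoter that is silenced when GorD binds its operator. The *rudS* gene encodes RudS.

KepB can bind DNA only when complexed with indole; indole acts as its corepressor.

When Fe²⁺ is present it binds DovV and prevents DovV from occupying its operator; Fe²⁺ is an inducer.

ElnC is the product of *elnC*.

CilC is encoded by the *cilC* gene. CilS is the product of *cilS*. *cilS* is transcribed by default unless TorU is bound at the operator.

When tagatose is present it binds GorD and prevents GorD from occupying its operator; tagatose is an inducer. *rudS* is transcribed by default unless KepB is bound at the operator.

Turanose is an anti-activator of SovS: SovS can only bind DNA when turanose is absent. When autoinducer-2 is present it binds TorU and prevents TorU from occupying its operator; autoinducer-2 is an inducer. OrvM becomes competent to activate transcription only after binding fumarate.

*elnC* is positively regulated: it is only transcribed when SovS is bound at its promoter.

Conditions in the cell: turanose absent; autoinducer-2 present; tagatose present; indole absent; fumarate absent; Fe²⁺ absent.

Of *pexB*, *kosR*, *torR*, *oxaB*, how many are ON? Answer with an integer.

0

Tagatose is present, so GorD is inactive.
With no repressor bound, *cilC* is transcribed.
So CilC is produced and active.
Indole is absent, so KepB is inactive.
With no repressor bound, *rudS* is transcribed.
So RudS is produced and active.
With repressor RudS bound, *pexB* is not transcribed.
→ *pexB* is OFF.
Fe²⁺ is absent, so DovV is active.
With repressor DovV bound, *kosR* is not transcribed.
→ *kosR* is OFF.
Fumarate is absent, so OrvM is inactive.
Required activator OrvM is absent, so *torR* is not transcribed.
→ *torR* is OFF.
Autoinducer-2 is present, so TorU is inactive.
With no repressor bound, *cilS* is transcribed.
So CilS is produced and active.
Turanose is absent, so SovS is active.
No repressor is bound and SovS is active, so *elnC* is transcribed.
So ElnC is produced and active.
With repressor ElnC bound, *oxaB* is not transcribed.
→ *oxaB* is OFF.
0 of the 4 genes are transcribed.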